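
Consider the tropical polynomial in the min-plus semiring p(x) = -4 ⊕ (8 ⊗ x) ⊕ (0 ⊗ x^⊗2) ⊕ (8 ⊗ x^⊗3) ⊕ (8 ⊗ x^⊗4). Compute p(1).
p(1) = -4

A tropical monomial a ⊗ x^⊗i evaluates to a + i · x. Evaluating each term at x = 1:
  Term 0 contributes -4 + 0 · 1 = -4
  Term 1 contributes 8 + 1 · 1 = 9
  Term 2 contributes 0 + 2 · 1 = 2
  Term 3 contributes 8 + 3 · 1 = 11
  Term 4 contributes 8 + 4 · 1 = 12
p(1) = ⊕ of these = min[-4, 9, 2, 11, 12] = -4.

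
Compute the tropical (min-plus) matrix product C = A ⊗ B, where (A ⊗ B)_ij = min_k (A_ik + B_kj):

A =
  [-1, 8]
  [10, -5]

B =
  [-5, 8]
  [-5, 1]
A ⊗ B =
  [-6, 7]
  [-10, -4]

Apply the min-plus product entry-by-entry:
  C[0][0] = min over k of (A[0][0] + B[0][0] = -1 + -5 = -6, A[0][1] + B[1][0] = 8 + -5 = 3) = -6 (attained at k = 0)
  C[0][1] = min over k of (A[0][0] + B[0][1] = -1 + 8 = 7, A[0][1] + B[1][1] = 8 + 1 = 9) = 7 (attained at k = 0)
  C[1][0] = min over k of (A[1][0] + B[0][0] = 10 + -5 = 5, A[1][1] + B[1][0] = -5 + -5 = -10) = -10 (attained at k = 1)
  C[1][1] = min over k of (A[1][0] + B[0][1] = 10 + 8 = 18, A[1][1] + B[1][1] = -5 + 1 = -4) = -4 (attained at k = 1)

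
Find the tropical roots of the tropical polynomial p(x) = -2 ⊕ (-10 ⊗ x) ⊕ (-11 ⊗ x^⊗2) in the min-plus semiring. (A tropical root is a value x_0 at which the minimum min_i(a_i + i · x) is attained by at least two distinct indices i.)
Roots: {1, 8}

Each tropical root is a break point of the lower envelope of the lines y = a_i + i · x (there are 3 lines, with slopes 0, 1, ..., 2). Only the lines that attain the minimum somewhere contribute to roots; other lines are dominated. Here the surviving (envelope) indices are i = 2, i = 1, i = 0.
Intersections between consecutive envelope lines give the roots: for adjacent envelope indices i < j the intersection is x = (a_i − a_j) / (j − i). Reading off the sorted break points: {1, 8}.
Verification: at each break x_0, at least two indices attain the minimum of min_i(a_i + i · x_0).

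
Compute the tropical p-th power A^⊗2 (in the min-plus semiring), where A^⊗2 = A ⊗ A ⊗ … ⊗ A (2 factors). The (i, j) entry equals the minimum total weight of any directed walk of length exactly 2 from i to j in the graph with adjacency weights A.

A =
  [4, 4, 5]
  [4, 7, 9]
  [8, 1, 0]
A^⊗2 =
  [8, 6, 5]
  [8, 8, 9]
  [5, 1, 0]

Each entry (A^⊗2)_ij equals the minimum over all length-2 walks i = v_0 → v_1 → … → v_2 = j of Σ_t A[v_t][v_{t+1}]. For example, for (i, j) = (0, 2) we minimise over 3 possible intermediate vertex sequences; the minimum is 5, attained along the walk 0 → 2 → 2.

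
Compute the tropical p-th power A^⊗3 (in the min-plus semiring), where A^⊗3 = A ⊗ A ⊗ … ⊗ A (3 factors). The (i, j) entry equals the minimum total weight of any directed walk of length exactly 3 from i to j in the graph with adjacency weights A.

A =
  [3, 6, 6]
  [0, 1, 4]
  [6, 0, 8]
A^⊗3 =
  [6, 7, 10]
  [2, 3, 6]
  [1, 2, 5]

Each entry (A^⊗3)_ij equals the minimum over all length-3 walks i = v_0 → v_1 → … → v_3 = j of Σ_t A[v_t][v_{t+1}]. For example, for (i, j) = (0, 2) we minimise over 9 possible intermediate vertex sequences; the minimum is 10, attained along the walk 0 → 2 → 1 → 2.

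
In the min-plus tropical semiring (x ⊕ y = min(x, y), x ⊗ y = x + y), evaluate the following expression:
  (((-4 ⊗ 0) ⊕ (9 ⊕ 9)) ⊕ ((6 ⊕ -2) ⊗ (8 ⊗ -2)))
(((-4 ⊗ 0) ⊕ (9 ⊕ 9)) ⊕ ((6 ⊕ -2) ⊗ (8 ⊗ -2))) = -4

Expand innermost to outermost. Recall ⊕ takes the minimum of its arguments and ⊗ takes their sum. Working out the expression (((-4 ⊗ 0) ⊕ (9 ⊕ 9)) ⊕ ((6 ⊕ -2) ⊗ (8 ⊗ -2))) gives -4.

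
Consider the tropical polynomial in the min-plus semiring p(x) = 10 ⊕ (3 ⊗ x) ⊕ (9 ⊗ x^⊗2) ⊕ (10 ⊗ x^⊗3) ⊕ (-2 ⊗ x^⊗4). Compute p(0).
p(0) = -2

A tropical monomial a ⊗ x^⊗i evaluates to a + i · x. Evaluating each term at x = 0:
  Term 0 contributes 10 + 0 · 0 = 10
  Term 1 contributes 3 + 1 · 0 = 3
  Term 2 contributes 9 + 2 · 0 = 9
  Term 3 contributes 10 + 3 · 0 = 10
  Term 4 contributes -2 + 4 · 0 = -2
p(0) = ⊕ of these = min[10, 3, 9, 10, -2] = -2.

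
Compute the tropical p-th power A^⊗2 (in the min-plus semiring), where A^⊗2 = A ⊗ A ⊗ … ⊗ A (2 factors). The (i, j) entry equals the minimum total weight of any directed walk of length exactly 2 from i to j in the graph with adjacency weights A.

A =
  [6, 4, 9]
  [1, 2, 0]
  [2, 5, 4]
A^⊗2 =
  [5, 6, 4]
  [2, 4, 2]
  [6, 6, 5]

Each entry (A^⊗2)_ij equals the minimum over all length-2 walks i = v_0 → v_1 → … → v_2 = j of Σ_t A[v_t][v_{t+1}]. For example, for (i, j) = (0, 2) we minimise over 3 possible intermediate vertex sequences; the minimum is 4, attained along the walk 0 → 1 → 2.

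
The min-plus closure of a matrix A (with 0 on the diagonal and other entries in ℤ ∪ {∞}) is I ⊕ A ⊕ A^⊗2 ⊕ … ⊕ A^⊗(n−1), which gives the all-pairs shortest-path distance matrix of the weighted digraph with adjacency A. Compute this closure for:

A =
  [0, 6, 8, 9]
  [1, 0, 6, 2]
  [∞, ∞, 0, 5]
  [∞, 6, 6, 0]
Closure =
  [0, 6, 8, 8]
  [1, 0, 6, 2]
  [12, 11, 0, 5]
  [7, 6, 6, 0]

This is the Floyd-Warshall all-pairs shortest-path computation. For each intermediate vertex k = 0, 1, …, 3, update dist[i][j] ← min(dist[i][j], dist[i][k] + dist[k][j]). The final matrix gives, for each (i, j), the minimum total weight of any directed path from i to j (possibly empty when i = j).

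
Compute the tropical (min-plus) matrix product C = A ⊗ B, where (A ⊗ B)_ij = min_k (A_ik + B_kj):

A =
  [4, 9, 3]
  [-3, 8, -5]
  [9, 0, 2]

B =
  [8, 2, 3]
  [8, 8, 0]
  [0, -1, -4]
A ⊗ B =
  [3, 2, -1]
  [-5, -6, -9]
  [2, 1, -2]

Apply the min-plus product entry-by-entry:
  C[0][0] = min over k of (A[0][0] + B[0][0] = 4 + 8 = 12, A[0][1] + B[1][0] = 9 + 8 = 17, A[0][2] + B[2][0] = 3 + 0 = 3) = 3 (attained at k = 2)
  C[0][1] = min over k of (A[0][0] + B[0][1] = 4 + 2 = 6, A[0][1] + B[1][1] = 9 + 8 = 17, A[0][2] + B[2][1] = 3 + -1 = 2) = 2 (attained at k = 2)
  C[0][2] = min over k of (A[0][0] + B[0][2] = 4 + 3 = 7, A[0][1] + B[1][2] = 9 + 0 = 9, A[0][2] + B[2][2] = 3 + -4 = -1) = -1 (attained at k = 2)
  C[1][0] = min over k of (A[1][0] + B[0][0] = -3 + 8 = 5, A[1][1] + B[1][0] = 8 + 8 = 16, A[1][2] + B[2][0] = -5 + 0 = -5) = -5 (attained at k = 2)
  C[1][1] = min over k of (A[1][0] + B[0][1] = -3 + 2 = -1, A[1][1] + B[1][1] = 8 + 8 = 16, A[1][2] + B[2][1] = -5 + -1 = -6) = -6 (attained at k = 2)
  C[1][2] = min over k of (A[1][0] + B[0][2] = -3 + 3 = 0, A[1][1] + B[1][2] = 8 + 0 = 8, A[1][2] + B[2][2] = -5 + -4 = -9) = -9 (attained at k = 2)
  C[2][0] = min over k of (A[2][0] + B[0][0] = 9 + 8 = 17, A[2][1] + B[1][0] = 0 + 8 = 8, A[2][2] + B[2][0] = 2 + 0 = 2) = 2 (attained at k = 2)
  C[2][1] = min over k of (A[2][0] + B[0][1] = 9 + 2 = 11, A[2][1] + B[1][1] = 0 + 8 = 8, A[2][2] + B[2][1] = 2 + -1 = 1) = 1 (attained at k = 2)
  C[2][2] = min over k of (A[2][0] + B[0][2] = 9 + 3 = 12, A[2][1] + B[1][2] = 0 + 0 = 0, A[2][2] + B[2][2] = 2 + -4 = -2) = -2 (attained at k = 2)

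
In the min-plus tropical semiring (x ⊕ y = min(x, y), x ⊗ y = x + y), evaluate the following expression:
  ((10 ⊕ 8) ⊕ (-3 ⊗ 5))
((10 ⊕ 8) ⊕ (-3 ⊗ 5)) = 2

Expand innermost to outermost. Recall ⊕ takes the minimum of its arguments and ⊗ takes their sum. Working out the expression ((10 ⊕ 8) ⊕ (-3 ⊗ 5)) gives 2.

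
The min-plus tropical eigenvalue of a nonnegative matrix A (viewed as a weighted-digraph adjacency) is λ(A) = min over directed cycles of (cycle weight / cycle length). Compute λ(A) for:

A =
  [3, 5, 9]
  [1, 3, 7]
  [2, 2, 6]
λ(A) = 3

Enumerate directed cycles and compute their means (weight / length). Sample:
  cycle 0 → 0: weight = 3, length = 1, mean = 3/1 ≈ 3.000
  cycle 1 → 1: weight = 3, length = 1, mean = 3/1 ≈ 3.000
  cycle 2 → 2: weight = 6, length = 1, mean = 6/1 ≈ 6.000
  cycle 0 → 1 → 0: weight = 6, length = 2, mean = 6/2 ≈ 3.000
  cycle 0 → 2 → 0: weight = 11, length = 2, mean = 11/2 ≈ 5.500
  cycle 1 → 0 → 1: weight = 6, length = 2, mean = 6/2 ≈ 3.000
Minimum mean = 3.000, attained e.g. along the cycle 0 → 0 with weight 3 and length 1. So λ(A) = 3/1 = 3.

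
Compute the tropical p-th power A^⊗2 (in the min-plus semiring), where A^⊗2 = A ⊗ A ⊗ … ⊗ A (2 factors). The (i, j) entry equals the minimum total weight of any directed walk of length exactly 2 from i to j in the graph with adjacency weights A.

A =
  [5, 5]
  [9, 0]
A^⊗2 =
  [10, 5]
  [9, 0]

Each entry (A^⊗2)_ij equals the minimum over all length-2 walks i = v_0 → v_1 → … → v_2 = j of Σ_t A[v_t][v_{t+1}]. For example, for (i, j) = (0, 1) we minimise over 2 possible intermediate vertex sequences; the minimum is 5, attained along the walk 0 → 1 → 1.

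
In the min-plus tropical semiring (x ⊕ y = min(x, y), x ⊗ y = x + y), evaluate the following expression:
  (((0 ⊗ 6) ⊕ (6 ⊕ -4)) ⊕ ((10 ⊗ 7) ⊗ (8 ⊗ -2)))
(((0 ⊗ 6) ⊕ (6 ⊕ -4)) ⊕ ((10 ⊗ 7) ⊗ (8 ⊗ -2))) = -4

Expand innermost to outermost. Recall ⊕ takes the minimum of its arguments and ⊗ takes their sum. Working out the expression (((0 ⊗ 6) ⊕ (6 ⊕ -4)) ⊕ ((10 ⊗ 7) ⊗ (8 ⊗ -2))) gives -4.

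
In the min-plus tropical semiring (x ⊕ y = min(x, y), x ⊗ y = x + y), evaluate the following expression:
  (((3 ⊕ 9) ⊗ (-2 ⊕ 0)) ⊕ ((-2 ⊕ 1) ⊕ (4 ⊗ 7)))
(((3 ⊕ 9) ⊗ (-2 ⊕ 0)) ⊕ ((-2 ⊕ 1) ⊕ (4 ⊗ 7))) = -2

Expand innermost to outermost. Recall ⊕ takes the minimum of its arguments and ⊗ takes their sum. Working out the expression (((3 ⊕ 9) ⊗ (-2 ⊕ 0)) ⊕ ((-2 ⊕ 1) ⊕ (4 ⊗ 7))) gives -2.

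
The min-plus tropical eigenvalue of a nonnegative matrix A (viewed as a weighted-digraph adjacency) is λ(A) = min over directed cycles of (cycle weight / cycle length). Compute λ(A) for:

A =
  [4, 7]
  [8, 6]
λ(A) = 4

Enumerate directed cycles and compute their means (weight / length). Sample:
  cycle 0 → 0: weight = 4, length = 1, mean = 4/1 ≈ 4.000
  cycle 1 → 1: weight = 6, length = 1, mean = 6/1 ≈ 6.000
  cycle 0 → 1 → 0: weight = 15, length = 2, mean = 15/2 ≈ 7.500
  cycle 1 → 0 → 1: weight = 15, length = 2, mean = 15/2 ≈ 7.500
Minimum mean = 4.000, attained e.g. along the cycle 0 → 0 with weight 4 and length 1. So λ(A) = 4/1 = 4.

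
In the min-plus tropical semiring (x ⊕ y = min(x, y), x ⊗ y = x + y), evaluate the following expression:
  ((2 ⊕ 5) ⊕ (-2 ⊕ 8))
((2 ⊕ 5) ⊕ (-2 ⊕ 8)) = -2

Expand innermost to outermost. Recall ⊕ takes the minimum of its arguments and ⊗ takes their sum. Working out the expression ((2 ⊕ 5) ⊕ (-2 ⊕ 8)) gives -2.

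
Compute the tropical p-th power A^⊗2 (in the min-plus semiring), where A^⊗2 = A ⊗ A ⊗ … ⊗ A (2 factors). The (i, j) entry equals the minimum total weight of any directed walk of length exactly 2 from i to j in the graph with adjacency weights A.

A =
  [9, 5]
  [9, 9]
A^⊗2 =
  [14, 14]
  [18, 14]

Each entry (A^⊗2)_ij equals the minimum over all length-2 walks i = v_0 → v_1 → … → v_2 = j of Σ_t A[v_t][v_{t+1}]. For example, for (i, j) = (0, 1) we minimise over 2 possible intermediate vertex sequences; the minimum is 14, attained along the walk 0 → 0 → 1.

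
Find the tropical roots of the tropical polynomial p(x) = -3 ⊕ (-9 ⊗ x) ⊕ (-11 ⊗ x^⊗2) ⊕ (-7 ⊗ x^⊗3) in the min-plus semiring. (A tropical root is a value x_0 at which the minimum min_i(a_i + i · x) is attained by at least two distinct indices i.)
Roots: {-4, 2, 6}

Each tropical root is a break point of the lower envelope of the lines y = a_i + i · x (there are 4 lines, with slopes 0, 1, ..., 3). Only the lines that attain the minimum somewhere contribute to roots; other lines are dominated. Here the surviving (envelope) indices are i = 3, i = 2, i = 1, i = 0.
Intersections between consecutive envelope lines give the roots: for adjacent envelope indices i < j the intersection is x = (a_i − a_j) / (j − i). Reading off the sorted break points: {-4, 2, 6}.
Verification: at each break x_0, at least two indices attain the minimum of min_i(a_i + i · x_0).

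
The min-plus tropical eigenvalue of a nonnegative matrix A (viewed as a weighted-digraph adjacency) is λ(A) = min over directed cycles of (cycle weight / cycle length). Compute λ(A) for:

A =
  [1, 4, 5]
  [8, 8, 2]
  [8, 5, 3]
λ(A) = 1

Enumerate directed cycles and compute their means (weight / length). Sample:
  cycle 0 → 0: weight = 1, length = 1, mean = 1/1 ≈ 1.000
  cycle 1 → 1: weight = 8, length = 1, mean = 8/1 ≈ 8.000
  cycle 2 → 2: weight = 3, length = 1, mean = 3/1 ≈ 3.000
  cycle 0 → 1 → 0: weight = 12, length = 2, mean = 12/2 ≈ 6.000
  cycle 0 → 2 → 0: weight = 13, length = 2, mean = 13/2 ≈ 6.500
  cycle 1 → 0 → 1: weight = 12, length = 2, mean = 12/2 ≈ 6.000
Minimum mean = 1.000, attained e.g. along the cycle 0 → 0 with weight 1 and length 1. So λ(A) = 1/1 = 1.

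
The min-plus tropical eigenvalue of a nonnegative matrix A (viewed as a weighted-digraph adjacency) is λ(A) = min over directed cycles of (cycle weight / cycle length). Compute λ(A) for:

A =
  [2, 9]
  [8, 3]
λ(A) = 2

Enumerate directed cycles and compute their means (weight / length). Sample:
  cycle 0 → 0: weight = 2, length = 1, mean = 2/1 ≈ 2.000
  cycle 1 → 1: weight = 3, length = 1, mean = 3/1 ≈ 3.000
  cycle 0 → 1 → 0: weight = 17, length = 2, mean = 17/2 ≈ 8.500
  cycle 1 → 0 → 1: weight = 17, length = 2, mean = 17/2 ≈ 8.500
Minimum mean = 2.000, attained e.g. along the cycle 0 → 0 with weight 2 and length 1. So λ(A) = 2/1 = 2.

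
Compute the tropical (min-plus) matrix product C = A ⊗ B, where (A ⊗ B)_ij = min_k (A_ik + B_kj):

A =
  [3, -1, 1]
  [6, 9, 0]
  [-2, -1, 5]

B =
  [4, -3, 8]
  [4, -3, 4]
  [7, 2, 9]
A ⊗ B =
  [3, -4, 3]
  [7, 2, 9]
  [2, -5, 3]

Apply the min-plus product entry-by-entry:
  C[0][0] = min over k of (A[0][0] + B[0][0] = 3 + 4 = 7, A[0][1] + B[1][0] = -1 + 4 = 3, A[0][2] + B[2][0] = 1 + 7 = 8) = 3 (attained at k = 1)
  C[0][1] = min over k of (A[0][0] + B[0][1] = 3 + -3 = 0, A[0][1] + B[1][1] = -1 + -3 = -4, A[0][2] + B[2][1] = 1 + 2 = 3) = -4 (attained at k = 1)
  C[0][2] = min over k of (A[0][0] + B[0][2] = 3 + 8 = 11, A[0][1] + B[1][2] = -1 + 4 = 3, A[0][2] + B[2][2] = 1 + 9 = 10) = 3 (attained at k = 1)
  C[1][0] = min over k of (A[1][0] + B[0][0] = 6 + 4 = 10, A[1][1] + B[1][0] = 9 + 4 = 13, A[1][2] + B[2][0] = 0 + 7 = 7) = 7 (attained at k = 2)
  C[1][1] = min over k of (A[1][0] + B[0][1] = 6 + -3 = 3, A[1][1] + B[1][1] = 9 + -3 = 6, A[1][2] + B[2][1] = 0 + 2 = 2) = 2 (attained at k = 2)
  C[1][2] = min over k of (A[1][0] + B[0][2] = 6 + 8 = 14, A[1][1] + B[1][2] = 9 + 4 = 13, A[1][2] + B[2][2] = 0 + 9 = 9) = 9 (attained at k = 2)
  C[2][0] = min over k of (A[2][0] + B[0][0] = -2 + 4 = 2, A[2][1] + B[1][0] = -1 + 4 = 3, A[2][2] + B[2][0] = 5 + 7 = 12) = 2 (attained at k = 0)
  C[2][1] = min over k of (A[2][0] + B[0][1] = -2 + -3 = -5, A[2][1] + B[1][1] = -1 + -3 = -4, A[2][2] + B[2][1] = 5 + 2 = 7) = -5 (attained at k = 0)
  C[2][2] = min over k of (A[2][0] + B[0][2] = -2 + 8 = 6, A[2][1] + B[1][2] = -1 + 4 = 3, A[2][2] + B[2][2] = 5 + 9 = 14) = 3 (attained at k = 1)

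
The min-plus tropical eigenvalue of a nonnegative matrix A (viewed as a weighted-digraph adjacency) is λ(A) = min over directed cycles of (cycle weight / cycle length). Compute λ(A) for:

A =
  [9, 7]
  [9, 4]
λ(A) = 4

Enumerate directed cycles and compute their means (weight / length). Sample:
  cycle 0 → 0: weight = 9, length = 1, mean = 9/1 ≈ 9.000
  cycle 1 → 1: weight = 4, length = 1, mean = 4/1 ≈ 4.000
  cycle 0 → 1 → 0: weight = 16, length = 2, mean = 16/2 ≈ 8.000
  cycle 1 → 0 → 1: weight = 16, length = 2, mean = 16/2 ≈ 8.000
Minimum mean = 4.000, attained e.g. along the cycle 1 → 1 with weight 4 and length 1. So λ(A) = 4/1 = 4.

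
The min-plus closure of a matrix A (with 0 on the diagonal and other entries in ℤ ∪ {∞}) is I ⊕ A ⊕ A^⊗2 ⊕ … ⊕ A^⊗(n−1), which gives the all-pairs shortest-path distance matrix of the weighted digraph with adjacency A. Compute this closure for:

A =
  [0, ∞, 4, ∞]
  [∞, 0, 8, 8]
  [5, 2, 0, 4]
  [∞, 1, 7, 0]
Closure =
  [0, 6, 4, 8]
  [13, 0, 8, 8]
  [5, 2, 0, 4]
  [12, 1, 7, 0]

This is the Floyd-Warshall all-pairs shortest-path computation. For each intermediate vertex k = 0, 1, …, 3, update dist[i][j] ← min(dist[i][j], dist[i][k] + dist[k][j]). The final matrix gives, for each (i, j), the minimum total weight of any directed path from i to j (possibly empty when i = j).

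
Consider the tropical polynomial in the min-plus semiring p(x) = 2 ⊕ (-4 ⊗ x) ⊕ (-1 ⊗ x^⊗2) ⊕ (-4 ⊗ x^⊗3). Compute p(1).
p(1) = -3

A tropical monomial a ⊗ x^⊗i evaluates to a + i · x. Evaluating each term at x = 1:
  Term 0 contributes 2 + 0 · 1 = 2
  Term 1 contributes -4 + 1 · 1 = -3
  Term 2 contributes -1 + 2 · 1 = 1
  Term 3 contributes -4 + 3 · 1 = -1
p(1) = ⊕ of these = min[2, -3, 1, -1] = -3.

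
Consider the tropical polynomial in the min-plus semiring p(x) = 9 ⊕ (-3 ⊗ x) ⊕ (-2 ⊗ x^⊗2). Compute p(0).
p(0) = -3

A tropical monomial a ⊗ x^⊗i evaluates to a + i · x. Evaluating each term at x = 0:
  Term 0 contributes 9 + 0 · 0 = 9
  Term 1 contributes -3 + 1 · 0 = -3
  Term 2 contributes -2 + 2 · 0 = -2
p(0) = ⊕ of these = min[9, -3, -2] = -3.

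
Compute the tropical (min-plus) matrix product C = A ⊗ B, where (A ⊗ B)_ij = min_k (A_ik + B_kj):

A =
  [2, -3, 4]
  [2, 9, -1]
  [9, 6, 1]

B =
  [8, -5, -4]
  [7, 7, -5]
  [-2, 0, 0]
A ⊗ B =
  [2, -3, -8]
  [-3, -3, -2]
  [-1, 1, 1]

Apply the min-plus product entry-by-entry:
  C[0][0] = min over k of (A[0][0] + B[0][0] = 2 + 8 = 10, A[0][1] + B[1][0] = -3 + 7 = 4, A[0][2] + B[2][0] = 4 + -2 = 2) = 2 (attained at k = 2)
  C[0][1] = min over k of (A[0][0] + B[0][1] = 2 + -5 = -3, A[0][1] + B[1][1] = -3 + 7 = 4, A[0][2] + B[2][1] = 4 + 0 = 4) = -3 (attained at k = 0)
  C[0][2] = min over k of (A[0][0] + B[0][2] = 2 + -4 = -2, A[0][1] + B[1][2] = -3 + -5 = -8, A[0][2] + B[2][2] = 4 + 0 = 4) = -8 (attained at k = 1)
  C[1][0] = min over k of (A[1][0] + B[0][0] = 2 + 8 = 10, A[1][1] + B[1][0] = 9 + 7 = 16, A[1][2] + B[2][0] = -1 + -2 = -3) = -3 (attained at k = 2)
  C[1][1] = min over k of (A[1][0] + B[0][1] = 2 + -5 = -3, A[1][1] + B[1][1] = 9 + 7 = 16, A[1][2] + B[2][1] = -1 + 0 = -1) = -3 (attained at k = 0)
  C[1][2] = min over k of (A[1][0] + B[0][2] = 2 + -4 = -2, A[1][1] + B[1][2] = 9 + -5 = 4, A[1][2] + B[2][2] = -1 + 0 = -1) = -2 (attained at k = 0)
  C[2][0] = min over k of (A[2][0] + B[0][0] = 9 + 8 = 17, A[2][1] + B[1][0] = 6 + 7 = 13, A[2][2] + B[2][0] = 1 + -2 = -1) = -1 (attained at k = 2)
  C[2][1] = min over k of (A[2][0] + B[0][1] = 9 + -5 = 4, A[2][1] + B[1][1] = 6 + 7 = 13, A[2][2] + B[2][1] = 1 + 0 = 1) = 1 (attained at k = 2)
  C[2][2] = min over k of (A[2][0] + B[0][2] = 9 + -4 = 5, A[2][1] + B[1][2] = 6 + -5 = 1, A[2][2] + B[2][2] = 1 + 0 = 1) = 1 (attained at k = 1)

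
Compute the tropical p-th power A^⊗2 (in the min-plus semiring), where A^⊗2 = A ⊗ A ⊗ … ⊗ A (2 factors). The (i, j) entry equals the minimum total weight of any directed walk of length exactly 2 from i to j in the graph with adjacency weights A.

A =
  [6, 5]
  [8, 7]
A^⊗2 =
  [12, 11]
  [14, 13]

Each entry (A^⊗2)_ij equals the minimum over all length-2 walks i = v_0 → v_1 → … → v_2 = j of Σ_t A[v_t][v_{t+1}]. For example, for (i, j) = (0, 1) we minimise over 2 possible intermediate vertex sequences; the minimum is 11, attained along the walk 0 → 0 → 1.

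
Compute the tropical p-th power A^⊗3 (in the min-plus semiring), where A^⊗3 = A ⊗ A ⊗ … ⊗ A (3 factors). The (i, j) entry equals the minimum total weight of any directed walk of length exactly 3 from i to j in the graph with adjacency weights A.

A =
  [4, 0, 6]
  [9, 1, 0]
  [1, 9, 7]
A^⊗3 =
  [1, 2, 1]
  [2, 1, 2]
  [8, 2, 1]

Each entry (A^⊗3)_ij equals the minimum over all length-3 walks i = v_0 → v_1 → … → v_3 = j of Σ_t A[v_t][v_{t+1}]. For example, for (i, j) = (0, 2) we minimise over 9 possible intermediate vertex sequences; the minimum is 1, attained along the walk 0 → 1 → 1 → 2.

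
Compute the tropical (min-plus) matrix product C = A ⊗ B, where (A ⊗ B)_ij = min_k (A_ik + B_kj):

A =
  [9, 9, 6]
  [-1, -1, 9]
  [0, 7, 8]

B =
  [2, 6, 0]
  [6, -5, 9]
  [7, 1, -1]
A ⊗ B =
  [11, 4, 5]
  [1, -6, -1]
  [2, 2, 0]

Apply the min-plus product entry-by-entry:
  C[0][0] = min over k of (A[0][0] + B[0][0] = 9 + 2 = 11, A[0][1] + B[1][0] = 9 + 6 = 15, A[0][2] + B[2][0] = 6 + 7 = 13) = 11 (attained at k = 0)
  C[0][1] = min over k of (A[0][0] + B[0][1] = 9 + 6 = 15, A[0][1] + B[1][1] = 9 + -5 = 4, A[0][2] + B[2][1] = 6 + 1 = 7) = 4 (attained at k = 1)
  C[0][2] = min over k of (A[0][0] + B[0][2] = 9 + 0 = 9, A[0][1] + B[1][2] = 9 + 9 = 18, A[0][2] + B[2][2] = 6 + -1 = 5) = 5 (attained at k = 2)
  C[1][0] = min over k of (A[1][0] + B[0][0] = -1 + 2 = 1, A[1][1] + B[1][0] = -1 + 6 = 5, A[1][2] + B[2][0] = 9 + 7 = 16) = 1 (attained at k = 0)
  C[1][1] = min over k of (A[1][0] + B[0][1] = -1 + 6 = 5, A[1][1] + B[1][1] = -1 + -5 = -6, A[1][2] + B[2][1] = 9 + 1 = 10) = -6 (attained at k = 1)
  C[1][2] = min over k of (A[1][0] + B[0][2] = -1 + 0 = -1, A[1][1] + B[1][2] = -1 + 9 = 8, A[1][2] + B[2][2] = 9 + -1 = 8) = -1 (attained at k = 0)
  C[2][0] = min over k of (A[2][0] + B[0][0] = 0 + 2 = 2, A[2][1] + B[1][0] = 7 + 6 = 13, A[2][2] + B[2][0] = 8 + 7 = 15) = 2 (attained at k = 0)
  C[2][1] = min over k of (A[2][0] + B[0][1] = 0 + 6 = 6, A[2][1] + B[1][1] = 7 + -5 = 2, A[2][2] + B[2][1] = 8 + 1 = 9) = 2 (attained at k = 1)
  C[2][2] = min over k of (A[2][0] + B[0][2] = 0 + 0 = 0, A[2][1] + B[1][2] = 7 + 9 = 16, A[2][2] + B[2][2] = 8 + -1 = 7) = 0 (attained at k = 0)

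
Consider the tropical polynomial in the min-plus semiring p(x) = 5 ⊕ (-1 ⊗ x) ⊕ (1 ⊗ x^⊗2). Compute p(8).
p(8) = 5

A tropical monomial a ⊗ x^⊗i evaluates to a + i · x. Evaluating each term at x = 8:
  Term 0 contributes 5 + 0 · 8 = 5
  Term 1 contributes -1 + 1 · 8 = 7
  Term 2 contributes 1 + 2 · 8 = 17
p(8) = ⊕ of these = min[5, 7, 17] = 5.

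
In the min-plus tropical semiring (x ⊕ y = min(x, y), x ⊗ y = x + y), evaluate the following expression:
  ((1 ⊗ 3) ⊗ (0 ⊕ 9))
((1 ⊗ 3) ⊗ (0 ⊕ 9)) = 4

Expand innermost to outermost. Recall ⊕ takes the minimum of its arguments and ⊗ takes their sum. Working out the expression ((1 ⊗ 3) ⊗ (0 ⊕ 9)) gives 4.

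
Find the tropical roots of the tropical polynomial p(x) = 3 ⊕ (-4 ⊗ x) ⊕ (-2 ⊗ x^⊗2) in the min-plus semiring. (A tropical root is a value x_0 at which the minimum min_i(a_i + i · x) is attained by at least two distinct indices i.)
Roots: {-2, 7}

Each tropical root is a break point of the lower envelope of the lines y = a_i + i · x (there are 3 lines, with slopes 0, 1, ..., 2). Only the lines that attain the minimum somewhere contribute to roots; other lines are dominated. Here the surviving (envelope) indices are i = 2, i = 1, i = 0.
Intersections between consecutive envelope lines give the roots: for adjacent envelope indices i < j the intersection is x = (a_i − a_j) / (j − i). Reading off the sorted break points: {-2, 7}.
Verification: at each break x_0, at least two indices attain the minimum of min_i(a_i + i · x_0).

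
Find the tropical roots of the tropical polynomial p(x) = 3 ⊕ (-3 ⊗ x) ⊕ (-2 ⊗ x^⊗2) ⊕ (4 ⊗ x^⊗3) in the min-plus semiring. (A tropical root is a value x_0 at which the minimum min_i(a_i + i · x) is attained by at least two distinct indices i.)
Roots: {-6, -1, 6}

Each tropical root is a break point of the lower envelope of the lines y = a_i + i · x (there are 4 lines, with slopes 0, 1, ..., 3). Only the lines that attain the minimum somewhere contribute to roots; other lines are dominated. Here the surviving (envelope) indices are i = 3, i = 2, i = 1, i = 0.
Intersections between consecutive envelope lines give the roots: for adjacent envelope indices i < j the intersection is x = (a_i − a_j) / (j − i). Reading off the sorted break points: {-6, -1, 6}.
Verification: at each break x_0, at least two indices attain the minimum of min_i(a_i + i · x_0).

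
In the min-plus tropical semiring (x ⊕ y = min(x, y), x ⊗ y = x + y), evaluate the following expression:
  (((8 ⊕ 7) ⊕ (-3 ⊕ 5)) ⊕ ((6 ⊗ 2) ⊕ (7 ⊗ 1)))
(((8 ⊕ 7) ⊕ (-3 ⊕ 5)) ⊕ ((6 ⊗ 2) ⊕ (7 ⊗ 1))) = -3

Expand innermost to outermost. Recall ⊕ takes the minimum of its arguments and ⊗ takes their sum. Working out the expression (((8 ⊕ 7) ⊕ (-3 ⊕ 5)) ⊕ ((6 ⊗ 2) ⊕ (7 ⊗ 1))) gives -3.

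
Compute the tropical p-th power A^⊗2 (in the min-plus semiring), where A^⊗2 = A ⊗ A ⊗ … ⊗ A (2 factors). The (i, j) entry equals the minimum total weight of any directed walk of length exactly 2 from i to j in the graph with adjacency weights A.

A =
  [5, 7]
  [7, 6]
A^⊗2 =
  [10, 12]
  [12, 12]

Each entry (A^⊗2)_ij equals the minimum over all length-2 walks i = v_0 → v_1 → … → v_2 = j of Σ_t A[v_t][v_{t+1}]. For example, for (i, j) = (0, 1) we minimise over 2 possible intermediate vertex sequences; the minimum is 12, attained along the walk 0 → 0 → 1.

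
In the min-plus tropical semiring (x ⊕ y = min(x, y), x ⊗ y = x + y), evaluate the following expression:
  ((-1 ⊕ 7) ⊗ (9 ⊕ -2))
((-1 ⊕ 7) ⊗ (9 ⊕ -2)) = -3

Expand innermost to outermost. Recall ⊕ takes the minimum of its arguments and ⊗ takes their sum. Working out the expression ((-1 ⊕ 7) ⊗ (9 ⊕ -2)) gives -3.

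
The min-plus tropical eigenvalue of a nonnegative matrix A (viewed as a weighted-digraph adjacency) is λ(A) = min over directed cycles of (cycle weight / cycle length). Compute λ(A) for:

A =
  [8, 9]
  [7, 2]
λ(A) = 2

Enumerate directed cycles and compute their means (weight / length). Sample:
  cycle 0 → 0: weight = 8, length = 1, mean = 8/1 ≈ 8.000
  cycle 1 → 1: weight = 2, length = 1, mean = 2/1 ≈ 2.000
  cycle 0 → 1 → 0: weight = 16, length = 2, mean = 16/2 ≈ 8.000
  cycle 1 → 0 → 1: weight = 16, length = 2, mean = 16/2 ≈ 8.000
Minimum mean = 2.000, attained e.g. along the cycle 1 → 1 with weight 2 and length 1. So λ(A) = 2/1 = 2.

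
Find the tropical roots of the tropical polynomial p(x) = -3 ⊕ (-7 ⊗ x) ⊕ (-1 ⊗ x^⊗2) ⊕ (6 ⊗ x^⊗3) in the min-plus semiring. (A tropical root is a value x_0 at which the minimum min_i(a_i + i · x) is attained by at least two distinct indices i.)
Roots: {-7, -6, 4}

Each tropical root is a break point of the lower envelope of the lines y = a_i + i · x (there are 4 lines, with slopes 0, 1, ..., 3). Only the lines that attain the minimum somewhere contribute to roots; other lines are dominated. Here the surviving (envelope) indices are i = 3, i = 2, i = 1, i = 0.
Intersections between consecutive envelope lines give the roots: for adjacent envelope indices i < j the intersection is x = (a_i − a_j) / (j − i). Reading off the sorted break points: {-7, -6, 4}.
Verification: at each break x_0, at least two indices attain the minimum of min_i(a_i + i · x_0).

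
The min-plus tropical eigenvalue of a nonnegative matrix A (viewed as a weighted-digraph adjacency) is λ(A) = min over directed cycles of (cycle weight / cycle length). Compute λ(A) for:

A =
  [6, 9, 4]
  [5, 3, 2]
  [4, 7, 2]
λ(A) = 2

Enumerate directed cycles and compute their means (weight / length). Sample:
  cycle 0 → 0: weight = 6, length = 1, mean = 6/1 ≈ 6.000
  cycle 1 → 1: weight = 3, length = 1, mean = 3/1 ≈ 3.000
  cycle 2 → 2: weight = 2, length = 1, mean = 2/1 ≈ 2.000
  cycle 0 → 1 → 0: weight = 14, length = 2, mean = 14/2 ≈ 7.000
  cycle 0 → 2 → 0: weight = 8, length = 2, mean = 8/2 ≈ 4.000
  cycle 1 → 0 → 1: weight = 14, length = 2, mean = 14/2 ≈ 7.000
Minimum mean = 2.000, attained e.g. along the cycle 2 → 2 with weight 2 and length 1. So λ(A) = 2/1 = 2.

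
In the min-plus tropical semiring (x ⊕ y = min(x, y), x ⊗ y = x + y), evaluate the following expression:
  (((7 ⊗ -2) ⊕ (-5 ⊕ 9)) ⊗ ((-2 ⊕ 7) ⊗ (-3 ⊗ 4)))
(((7 ⊗ -2) ⊕ (-5 ⊕ 9)) ⊗ ((-2 ⊕ 7) ⊗ (-3 ⊗ 4))) = -6

Expand innermost to outermost. Recall ⊕ takes the minimum of its arguments and ⊗ takes their sum. Working out the expression (((7 ⊗ -2) ⊕ (-5 ⊕ 9)) ⊗ ((-2 ⊕ 7) ⊗ (-3 ⊗ 4))) gives -6.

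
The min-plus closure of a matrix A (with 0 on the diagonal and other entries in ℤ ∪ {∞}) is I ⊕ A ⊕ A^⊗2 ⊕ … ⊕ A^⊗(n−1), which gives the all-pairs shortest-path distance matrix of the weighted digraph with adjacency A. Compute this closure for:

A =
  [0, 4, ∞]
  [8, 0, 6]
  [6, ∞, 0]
Closure =
  [0, 4, 10]
  [8, 0, 6]
  [6, 10, 0]

This is the Floyd-Warshall all-pairs shortest-path computation. For each intermediate vertex k = 0, 1, …, 2, update dist[i][j] ← min(dist[i][j], dist[i][k] + dist[k][j]). The final matrix gives, for each (i, j), the minimum total weight of any directed path from i to j (possibly empty when i = j).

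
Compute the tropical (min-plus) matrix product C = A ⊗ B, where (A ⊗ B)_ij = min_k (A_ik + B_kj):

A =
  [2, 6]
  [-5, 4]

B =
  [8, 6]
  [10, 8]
A ⊗ B =
  [10, 8]
  [3, 1]

Apply the min-plus product entry-by-entry:
  C[0][0] = min over k of (A[0][0] + B[0][0] = 2 + 8 = 10, A[0][1] + B[1][0] = 6 + 10 = 16) = 10 (attained at k = 0)
  C[0][1] = min over k of (A[0][0] + B[0][1] = 2 + 6 = 8, A[0][1] + B[1][1] = 6 + 8 = 14) = 8 (attained at k = 0)
  C[1][0] = min over k of (A[1][0] + B[0][0] = -5 + 8 = 3, A[1][1] + B[1][0] = 4 + 10 = 14) = 3 (attained at k = 0)
  C[1][1] = min over k of (A[1][0] + B[0][1] = -5 + 6 = 1, A[1][1] + B[1][1] = 4 + 8 = 12) = 1 (attained at k = 0)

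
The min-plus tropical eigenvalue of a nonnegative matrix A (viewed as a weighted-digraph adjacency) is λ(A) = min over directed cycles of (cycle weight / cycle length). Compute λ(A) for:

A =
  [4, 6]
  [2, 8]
λ(A) = 4

Enumerate directed cycles and compute their means (weight / length). Sample:
  cycle 0 → 0: weight = 4, length = 1, mean = 4/1 ≈ 4.000
  cycle 1 → 1: weight = 8, length = 1, mean = 8/1 ≈ 8.000
  cycle 0 → 1 → 0: weight = 8, length = 2, mean = 8/2 ≈ 4.000
  cycle 1 → 0 → 1: weight = 8, length = 2, mean = 8/2 ≈ 4.000
Minimum mean = 4.000, attained e.g. along the cycle 0 → 0 with weight 4 and length 1. So λ(A) = 4/1 = 4.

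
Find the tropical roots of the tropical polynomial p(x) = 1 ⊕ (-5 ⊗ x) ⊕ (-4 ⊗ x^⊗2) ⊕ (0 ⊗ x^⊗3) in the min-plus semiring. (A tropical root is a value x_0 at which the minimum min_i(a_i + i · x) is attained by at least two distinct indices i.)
Roots: {-4, -1, 6}

Each tropical root is a break point of the lower envelope of the lines y = a_i + i · x (there are 4 lines, with slopes 0, 1, ..., 3). Only the lines that attain the minimum somewhere contribute to roots; other lines are dominated. Here the surviving (envelope) indices are i = 3, i = 2, i = 1, i = 0.
Intersections between consecutive envelope lines give the roots: for adjacent envelope indices i < j the intersection is x = (a_i − a_j) / (j − i). Reading off the sorted break points: {-4, -1, 6}.
Verification: at each break x_0, at least two indices attain the minimum of min_i(a_i + i · x_0).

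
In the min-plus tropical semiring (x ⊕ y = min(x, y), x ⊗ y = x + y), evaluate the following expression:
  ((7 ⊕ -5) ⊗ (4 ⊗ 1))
((7 ⊕ -5) ⊗ (4 ⊗ 1)) = 0

Expand innermost to outermost. Recall ⊕ takes the minimum of its arguments and ⊗ takes their sum. Working out the expression ((7 ⊕ -5) ⊗ (4 ⊗ 1)) gives 0.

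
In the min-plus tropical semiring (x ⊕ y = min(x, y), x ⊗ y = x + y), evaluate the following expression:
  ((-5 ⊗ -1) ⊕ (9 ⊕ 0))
((-5 ⊗ -1) ⊕ (9 ⊕ 0)) = -6

Expand innermost to outermost. Recall ⊕ takes the minimum of its arguments and ⊗ takes their sum. Working out the expression ((-5 ⊗ -1) ⊕ (9 ⊕ 0)) gives -6.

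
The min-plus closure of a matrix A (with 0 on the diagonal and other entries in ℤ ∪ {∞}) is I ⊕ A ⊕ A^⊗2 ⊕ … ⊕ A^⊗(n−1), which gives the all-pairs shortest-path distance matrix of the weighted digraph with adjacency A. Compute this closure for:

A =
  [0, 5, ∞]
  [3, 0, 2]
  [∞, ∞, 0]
Closure =
  [0, 5, 7]
  [3, 0, 2]
  [∞, ∞, 0]

This is the Floyd-Warshall all-pairs shortest-path computation. For each intermediate vertex k = 0, 1, …, 2, update dist[i][j] ← min(dist[i][j], dist[i][k] + dist[k][j]). The final matrix gives, for each (i, j), the minimum total weight of any directed path from i to j (possibly empty when i = j).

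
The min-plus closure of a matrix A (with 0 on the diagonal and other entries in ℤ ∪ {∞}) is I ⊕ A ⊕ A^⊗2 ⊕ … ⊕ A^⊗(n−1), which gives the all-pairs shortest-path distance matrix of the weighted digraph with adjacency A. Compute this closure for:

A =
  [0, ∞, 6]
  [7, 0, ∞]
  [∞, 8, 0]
Closure =
  [0, 14, 6]
  [7, 0, 13]
  [15, 8, 0]

This is the Floyd-Warshall all-pairs shortest-path computation. For each intermediate vertex k = 0, 1, …, 2, update dist[i][j] ← min(dist[i][j], dist[i][k] + dist[k][j]). The final matrix gives, for each (i, j), the minimum total weight of any directed path from i to j (possibly empty when i = j).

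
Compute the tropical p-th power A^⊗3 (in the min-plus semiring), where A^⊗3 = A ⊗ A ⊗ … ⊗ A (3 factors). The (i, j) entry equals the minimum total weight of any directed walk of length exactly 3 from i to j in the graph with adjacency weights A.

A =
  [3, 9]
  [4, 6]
A^⊗3 =
  [9, 15]
  [10, 16]

Each entry (A^⊗3)_ij equals the minimum over all length-3 walks i = v_0 → v_1 → … → v_3 = j of Σ_t A[v_t][v_{t+1}]. For example, for (i, j) = (0, 1) we minimise over 4 possible intermediate vertex sequences; the minimum is 15, attained along the walk 0 → 0 → 0 → 1.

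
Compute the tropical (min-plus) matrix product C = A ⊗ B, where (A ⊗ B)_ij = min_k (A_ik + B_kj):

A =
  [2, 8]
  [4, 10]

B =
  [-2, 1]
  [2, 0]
A ⊗ B =
  [0, 3]
  [2, 5]

Apply the min-plus product entry-by-entry:
  C[0][0] = min over k of (A[0][0] + B[0][0] = 2 + -2 = 0, A[0][1] + B[1][0] = 8 + 2 = 10) = 0 (attained at k = 0)
  C[0][1] = min over k of (A[0][0] + B[0][1] = 2 + 1 = 3, A[0][1] + B[1][1] = 8 + 0 = 8) = 3 (attained at k = 0)
  C[1][0] = min over k of (A[1][0] + B[0][0] = 4 + -2 = 2, A[1][1] + B[1][0] = 10 + 2 = 12) = 2 (attained at k = 0)
  C[1][1] = min over k of (A[1][0] + B[0][1] = 4 + 1 = 5, A[1][1] + B[1][1] = 10 + 0 = 10) = 5 (attained at k = 0)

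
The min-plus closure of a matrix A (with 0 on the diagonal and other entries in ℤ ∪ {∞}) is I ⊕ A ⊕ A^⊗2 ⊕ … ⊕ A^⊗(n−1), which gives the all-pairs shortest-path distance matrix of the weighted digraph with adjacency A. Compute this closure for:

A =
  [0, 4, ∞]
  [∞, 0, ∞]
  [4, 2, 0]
Closure =
  [0, 4, ∞]
  [∞, 0, ∞]
  [4, 2, 0]

This is the Floyd-Warshall all-pairs shortest-path computation. For each intermediate vertex k = 0, 1, …, 2, update dist[i][j] ← min(dist[i][j], dist[i][k] + dist[k][j]). The final matrix gives, for each (i, j), the minimum total weight of any directed path from i to j (possibly empty when i = j).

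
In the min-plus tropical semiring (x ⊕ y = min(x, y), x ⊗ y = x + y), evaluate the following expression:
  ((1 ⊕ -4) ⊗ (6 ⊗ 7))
((1 ⊕ -4) ⊗ (6 ⊗ 7)) = 9

Expand innermost to outermost. Recall ⊕ takes the minimum of its arguments and ⊗ takes their sum. Working out the expression ((1 ⊕ -4) ⊗ (6 ⊗ 7)) gives 9.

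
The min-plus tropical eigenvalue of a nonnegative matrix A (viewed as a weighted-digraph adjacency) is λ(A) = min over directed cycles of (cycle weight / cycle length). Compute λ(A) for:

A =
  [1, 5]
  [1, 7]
λ(A) = 1

Enumerate directed cycles and compute their means (weight / length). Sample:
  cycle 0 → 0: weight = 1, length = 1, mean = 1/1 ≈ 1.000
  cycle 1 → 1: weight = 7, length = 1, mean = 7/1 ≈ 7.000
  cycle 0 → 1 → 0: weight = 6, length = 2, mean = 6/2 ≈ 3.000
  cycle 1 → 0 → 1: weight = 6, length = 2, mean = 6/2 ≈ 3.000
Minimum mean = 1.000, attained e.g. along the cycle 0 → 0 with weight 1 and length 1. So λ(A) = 1/1 = 1.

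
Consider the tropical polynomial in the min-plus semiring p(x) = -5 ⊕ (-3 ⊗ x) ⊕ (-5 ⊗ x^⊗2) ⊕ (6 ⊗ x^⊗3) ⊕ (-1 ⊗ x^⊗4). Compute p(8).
p(8) = -5

A tropical monomial a ⊗ x^⊗i evaluates to a + i · x. Evaluating each term at x = 8:
  Term 0 contributes -5 + 0 · 8 = -5
  Term 1 contributes -3 + 1 · 8 = 5
  Term 2 contributes -5 + 2 · 8 = 11
  Term 3 contributes 6 + 3 · 8 = 30
  Term 4 contributes -1 + 4 · 8 = 31
p(8) = ⊕ of these = min[-5, 5, 11, 30, 31] = -5.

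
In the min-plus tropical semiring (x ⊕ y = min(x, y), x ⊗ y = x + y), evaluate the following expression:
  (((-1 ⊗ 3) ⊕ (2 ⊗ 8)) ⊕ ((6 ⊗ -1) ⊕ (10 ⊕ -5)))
(((-1 ⊗ 3) ⊕ (2 ⊗ 8)) ⊕ ((6 ⊗ -1) ⊕ (10 ⊕ -5))) = -5

Expand innermost to outermost. Recall ⊕ takes the minimum of its arguments and ⊗ takes their sum. Working out the expression (((-1 ⊗ 3) ⊕ (2 ⊗ 8)) ⊕ ((6 ⊗ -1) ⊕ (10 ⊕ -5))) gives -5.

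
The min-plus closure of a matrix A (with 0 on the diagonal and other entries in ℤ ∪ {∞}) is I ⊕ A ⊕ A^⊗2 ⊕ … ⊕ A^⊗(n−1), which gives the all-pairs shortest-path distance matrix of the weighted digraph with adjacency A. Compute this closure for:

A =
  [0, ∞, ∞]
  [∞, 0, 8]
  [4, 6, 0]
Closure =
  [0, ∞, ∞]
  [12, 0, 8]
  [4, 6, 0]

This is the Floyd-Warshall all-pairs shortest-path computation. For each intermediate vertex k = 0, 1, …, 2, update dist[i][j] ← min(dist[i][j], dist[i][k] + dist[k][j]). The final matrix gives, for each (i, j), the minimum total weight of any directed path from i to j (possibly empty when i = j).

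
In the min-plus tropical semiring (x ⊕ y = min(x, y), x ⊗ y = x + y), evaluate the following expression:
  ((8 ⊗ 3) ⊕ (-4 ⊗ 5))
((8 ⊗ 3) ⊕ (-4 ⊗ 5)) = 1

Expand innermost to outermost. Recall ⊕ takes the minimum of its arguments and ⊗ takes their sum. Working out the expression ((8 ⊗ 3) ⊕ (-4 ⊗ 5)) gives 1.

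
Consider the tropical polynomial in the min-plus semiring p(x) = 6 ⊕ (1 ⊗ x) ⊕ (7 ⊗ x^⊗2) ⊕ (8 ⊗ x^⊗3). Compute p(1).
p(1) = 2

A tropical monomial a ⊗ x^⊗i evaluates to a + i · x. Evaluating each term at x = 1:
  Term 0 contributes 6 + 0 · 1 = 6
  Term 1 contributes 1 + 1 · 1 = 2
  Term 2 contributes 7 + 2 · 1 = 9
  Term 3 contributes 8 + 3 · 1 = 11
p(1) = ⊕ of these = min[6, 2, 9, 11] = 2.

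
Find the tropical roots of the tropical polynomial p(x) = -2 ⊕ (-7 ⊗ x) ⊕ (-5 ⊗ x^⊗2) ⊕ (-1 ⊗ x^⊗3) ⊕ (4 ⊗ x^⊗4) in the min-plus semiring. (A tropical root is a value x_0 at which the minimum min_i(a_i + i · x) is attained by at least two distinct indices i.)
Roots: {-5, -4, -2, 5}

Each tropical root is a break point of the lower envelope of the lines y = a_i + i · x (there are 5 lines, with slopes 0, 1, ..., 4). Only the lines that attain the minimum somewhere contribute to roots; other lines are dominated. Here the surviving (envelope) indices are i = 4, i = 3, i = 2, i = 1, i = 0.
Intersections between consecutive envelope lines give the roots: for adjacent envelope indices i < j the intersection is x = (a_i − a_j) / (j − i). Reading off the sorted break points: {-5, -4, -2, 5}.
Verification: at each break x_0, at least two indices attain the minimum of min_i(a_i + i · x_0).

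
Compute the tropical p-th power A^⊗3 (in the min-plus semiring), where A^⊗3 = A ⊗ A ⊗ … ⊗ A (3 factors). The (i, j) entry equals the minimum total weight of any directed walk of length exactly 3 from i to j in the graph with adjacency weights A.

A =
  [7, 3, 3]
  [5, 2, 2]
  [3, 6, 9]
A^⊗3 =
  [8, 7, 7]
  [7, 6, 6]
  [9, 8, 8]

Each entry (A^⊗3)_ij equals the minimum over all length-3 walks i = v_0 → v_1 → … → v_3 = j of Σ_t A[v_t][v_{t+1}]. For example, for (i, j) = (0, 2) we minimise over 9 possible intermediate vertex sequences; the minimum is 7, attained along the walk 0 → 1 → 1 → 2.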